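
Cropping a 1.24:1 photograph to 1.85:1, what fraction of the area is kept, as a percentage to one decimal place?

67.0%

The width stays; only height is cut (since 1.85:1 is wider than 1.24:1).
Fraction kept = (1.240)/(1.850) ≈ 67.03%.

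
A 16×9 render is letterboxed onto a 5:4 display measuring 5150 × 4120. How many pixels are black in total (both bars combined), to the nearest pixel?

Since 1.778 > 1.250, the render is width-limited.
The render is 5150 × 9/16 ≈ 2896.8750 px tall.
4120 − 2896.8750 = 1223.1250 px of bars.
Bar area = 1223.1250 × 5150 ≈ 6299094 px.

6299094 pixels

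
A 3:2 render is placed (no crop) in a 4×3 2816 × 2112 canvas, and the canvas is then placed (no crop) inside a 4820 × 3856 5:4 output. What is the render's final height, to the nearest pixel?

3:2 in 2816×2112: fills the width, so the render is 2816.00 × 1877.33.
4×3 in 4820×3856: fills the width, so the intermediate becomes 4820.00 × 3615.00 — a scale of ×1.7116.
The render scales with it: height 1877.33 × 1.7116 ≈ 3213.33.

3213 px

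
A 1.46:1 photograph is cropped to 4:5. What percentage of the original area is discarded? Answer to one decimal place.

Going from 1.46:1 to 4:5 means cutting width while keeping height.
(0.800)/(1.460) ≈ 0.548 of the area survives, leaving 45.21% discarded.

45.2%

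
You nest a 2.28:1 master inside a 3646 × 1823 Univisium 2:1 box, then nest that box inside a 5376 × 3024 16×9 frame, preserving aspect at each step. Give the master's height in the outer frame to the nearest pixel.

2358 px

2.28:1 in 3646×1823: fills the width, so the master is 3646.00 × 1599.12.
Second fit — the Univisium 2:1 canvas into 5376×3024 spans the width: 5376.00 × 2688.00 (×1.4745 from 3646×1823).
So the master's height is 1599.12 × 1.4745 ≈ 2357.89.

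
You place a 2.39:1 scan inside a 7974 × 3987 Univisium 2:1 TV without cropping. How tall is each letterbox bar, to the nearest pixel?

2.39:1 (2.390) > Univisium 2:1 (2.000), so the scan fills the width.
The scan is 7974 / 2.390 ≈ 3336.40 px tall.
Black = 3987 − 3336.40 = 650.60 px, or 325.30 per bar.

325 px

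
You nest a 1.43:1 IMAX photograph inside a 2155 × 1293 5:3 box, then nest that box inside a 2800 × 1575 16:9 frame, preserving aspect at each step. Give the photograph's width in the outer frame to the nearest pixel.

2252 px

1.43:1 IMAX in 2155×1293: fills the height, so the photograph is 1848.99 × 1293.00.
5:3 in 2800×1575: fills the height, so the intermediate becomes 2625.00 × 1575.00 — a scale of ×1.2181.
So the photograph's width is 1848.99 × 1.2181 ≈ 2252.25.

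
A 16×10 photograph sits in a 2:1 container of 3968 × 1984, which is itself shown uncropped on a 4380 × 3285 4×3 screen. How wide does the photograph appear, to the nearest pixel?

3504 px

Inside the 3968×1984 canvas the photograph is height-limited at 3174.40 × 1984.00.
2:1 in 4380×3285: fills the width, so the intermediate becomes 4380.00 × 2190.00 — a scale of ×1.1038.
Applying the same ×1.1038: 3174.40 → 3504.00.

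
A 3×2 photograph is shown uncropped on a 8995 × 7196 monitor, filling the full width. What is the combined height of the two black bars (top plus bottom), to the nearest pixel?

1199 px

Content height = 8995 × 2/3 ≈ 5996.67 px.
Leftover height: 7196 − 5996.67 = 1199.33 px.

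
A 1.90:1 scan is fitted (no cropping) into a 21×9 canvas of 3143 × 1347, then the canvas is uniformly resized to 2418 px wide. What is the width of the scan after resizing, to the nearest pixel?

In the 3143×1347 frame the scan fills the height: width = 1347 × 1.900 ≈ 2559.30 px.
The frame scales by 2418/3143 = 0.7693; 2559.30 × 0.7693 ≈ 1968.94 px.

1969 px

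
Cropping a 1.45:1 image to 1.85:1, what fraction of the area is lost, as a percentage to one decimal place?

21.6%

The width stays; only height is cut (since 1.85:1 is wider than 1.45:1).
Area ratio = (1.450)/(1.850) = 78.38%; the remaining 21.62% is cropped out.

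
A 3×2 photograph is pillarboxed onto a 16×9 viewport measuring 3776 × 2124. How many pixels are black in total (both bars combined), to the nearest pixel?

1253160 pixels

Since 1.500 < 1.778, the photograph is height-limited.
The photograph is 2124 × 3/2 ≈ 3186.0000 px wide.
Leftover width: 3776 − 3186.0000 = 590.0000 px.
Bar area = 590.0000 × 2124 ≈ 1253160 px.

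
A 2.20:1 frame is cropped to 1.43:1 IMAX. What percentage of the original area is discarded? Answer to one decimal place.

35.0%

1.43:1 IMAX is narrower than 2.20:1, so the crop keeps the full height and trims the width.
Area ratio = (1.430)/(2.200) = 65.00%; the remaining 35.00% is cropped out.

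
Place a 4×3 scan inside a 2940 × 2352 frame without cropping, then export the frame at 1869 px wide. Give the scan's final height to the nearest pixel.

1402 px

Fitted into 2940×2352, the scan spans the width; its height is 2940 × 3/4 ≈ 2205.00 px.
The frame scales by 1869/2940 = 0.6357; 2205.00 × 0.6357 ≈ 1401.75 px.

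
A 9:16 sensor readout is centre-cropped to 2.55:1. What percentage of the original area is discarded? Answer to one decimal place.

77.9%

The width stays; only height is cut (since 2.55:1 is wider than 9:16).
(0.562)/(2.550) ≈ 0.221 of the area survives, leaving 77.94% discarded.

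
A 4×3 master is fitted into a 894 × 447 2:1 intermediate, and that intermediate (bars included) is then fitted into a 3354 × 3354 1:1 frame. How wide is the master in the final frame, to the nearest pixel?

First fit — 4×3 into 894×447 spans the height: 596.00 × 447.00.
Second fit — the 2:1 canvas into 3354×3354 spans the width: 3354.00 × 1677.00 (×3.7517 from 894×447).
Applying the same ×3.7517: 596.00 → 2236.00.

2236 px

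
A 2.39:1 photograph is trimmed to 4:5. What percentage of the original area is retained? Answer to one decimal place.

33.5%

The height stays; only width is cut (since 4:5 is narrower than 2.39:1).
Area ratio = (0.800)/(2.390) = 33.47% retained.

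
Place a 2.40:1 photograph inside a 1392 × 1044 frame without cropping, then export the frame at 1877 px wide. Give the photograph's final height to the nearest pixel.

At 1392×1044 the photograph is width-limited, so height = 1392 / 2.400 ≈ 580.00 px.
Scaling 1392 → 1877 is ×1.3484, so the height becomes 580.00 × 1.3484 ≈ 782.08 px.

782 px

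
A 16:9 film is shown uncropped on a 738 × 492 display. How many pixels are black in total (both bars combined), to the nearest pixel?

16:9 (1.778) > 3×2 (1.500), so the film fills the width.
That makes the image 415.1250 px tall (738 × 9/16).
Leftover height: 492 − 415.1250 = 76.8750 px.
That's 76.8750 × 738 ≈ 56734 black pixels.

56734 pixels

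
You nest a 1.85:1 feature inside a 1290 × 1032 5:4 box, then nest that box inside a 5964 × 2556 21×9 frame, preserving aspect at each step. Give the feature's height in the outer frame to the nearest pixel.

Inside the 1290×1032 canvas the feature is width-limited at 1290.00 × 697.30.
Second fit — the 5:4 canvas into 5964×2556 spans the height: 3195.00 × 2556.00 (×2.4767 from 1290×1032).
So the feature's height is 697.30 × 2.4767 ≈ 1727.03.

1727 px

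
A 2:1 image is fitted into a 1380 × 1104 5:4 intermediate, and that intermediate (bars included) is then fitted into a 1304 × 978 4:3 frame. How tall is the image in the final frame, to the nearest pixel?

611 px

First fit — 2:1 into 1380×1104 spans the width: 1380.00 × 690.00.
5:4 in 1304×978: fills the height, so the intermediate becomes 1222.50 × 978.00 — a scale of ×0.8859.
The image scales with it: height 690.00 × 0.8859 ≈ 611.25.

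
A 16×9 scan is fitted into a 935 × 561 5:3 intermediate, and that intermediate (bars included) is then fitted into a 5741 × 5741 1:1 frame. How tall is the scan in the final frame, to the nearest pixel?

First fit — 16×9 into 935×561 spans the width: 935.00 × 525.94.
Second fit — the 5:3 canvas into 5741×5741 spans the width: 5741.00 × 3444.60 (×6.1401 from 935×561).
Applying the same ×6.1401: 525.94 → 3229.31.

3229 px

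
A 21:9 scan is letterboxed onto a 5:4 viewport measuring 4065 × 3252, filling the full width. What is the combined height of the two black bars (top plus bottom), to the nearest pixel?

That makes the image 1742.14 px tall (4065 × 9/21).
3252 − 1742.14 = 1509.86 px of bars.

1510 px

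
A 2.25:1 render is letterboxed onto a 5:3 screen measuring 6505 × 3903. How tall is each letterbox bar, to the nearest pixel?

Since 2.250 > 1.667, the render is width-limited.
The render is 6505 / 2.250 ≈ 2891.11 px tall.
Black = 3903 − 2891.11 = 1011.89 px, or 505.94 per bar.

506 px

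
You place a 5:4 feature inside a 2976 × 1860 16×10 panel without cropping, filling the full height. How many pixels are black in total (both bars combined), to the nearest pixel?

1210860 pixels

Content width = 1860 × 5/4 ≈ 2325.0000 px.
Black = 2976 − 2325.0000 = 651.0000 px.
That's 651.0000 × 1860 ≈ 1210860 black pixels.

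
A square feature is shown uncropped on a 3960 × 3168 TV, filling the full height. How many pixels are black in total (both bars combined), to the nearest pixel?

2509056 pixels

The feature is 3168 × 1/1 ≈ 3168.0000 px wide.
3960 − 3168.0000 = 792.0000 px of bars.
Across the 3168-px span: 792.0000 × 3168 ≈ 2509056 px.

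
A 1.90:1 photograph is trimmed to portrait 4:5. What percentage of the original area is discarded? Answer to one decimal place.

The height stays; only width is cut (since portrait 4:5 is narrower than 1.90:1).
(0.800)/(1.900) ≈ 0.421 of the area survives, leaving 57.89% discarded.

57.9%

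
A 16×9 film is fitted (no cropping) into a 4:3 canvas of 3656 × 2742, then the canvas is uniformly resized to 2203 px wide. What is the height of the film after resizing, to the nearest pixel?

1239 px

At 3656×2742 the film is width-limited, so height = 3656 × 9/16 ≈ 2056.50 px.
Resizing to 2203 px wide multiplies everything by 0.6026: 2056.50 → 1239.19 px.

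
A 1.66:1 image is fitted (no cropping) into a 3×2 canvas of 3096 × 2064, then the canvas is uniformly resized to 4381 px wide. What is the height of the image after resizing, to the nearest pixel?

In the 3096×2064 frame the image fills the width: height = 3096 / 1.660 ≈ 1865.06 px.
Resizing to 4381 px wide multiplies everything by 1.4151: 1865.06 → 2639.16 px.

2639 px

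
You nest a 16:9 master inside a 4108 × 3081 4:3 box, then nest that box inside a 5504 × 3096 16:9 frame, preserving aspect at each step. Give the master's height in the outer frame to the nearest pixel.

Inside the 4108×3081 canvas the master is width-limited at 4108.00 × 2310.75.
4:3 in 5504×3096: fills the height, so the intermediate becomes 4128.00 × 3096.00 — a scale of ×1.0049.
So the master's height is 2310.75 × 1.0049 ≈ 2322.00.

2322 px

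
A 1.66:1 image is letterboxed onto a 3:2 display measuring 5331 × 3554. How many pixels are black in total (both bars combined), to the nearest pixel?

1.66:1 (1.660) > 3:2 (1.500), so the image fills the width.
The image is 5331 / 1.660 ≈ 3211.4458 px tall.
Black = 3554 − 3211.4458 = 342.5542 px.
Across the 5331-px span: 342.5542 × 5331 ≈ 1826157 px.

1826157 pixels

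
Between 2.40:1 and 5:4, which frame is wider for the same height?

2.4 and 5:4 = 1.25; 2.4 > 1.25.

2.40:1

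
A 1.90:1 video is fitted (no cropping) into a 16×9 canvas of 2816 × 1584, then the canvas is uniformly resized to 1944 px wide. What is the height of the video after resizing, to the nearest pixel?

At 2816×1584 the video is width-limited, so height = 2816 / 1.900 ≈ 1482.11 px.
Resizing to 1944 px wide multiplies everything by 0.6903: 1482.11 → 1023.16 px.

1023 px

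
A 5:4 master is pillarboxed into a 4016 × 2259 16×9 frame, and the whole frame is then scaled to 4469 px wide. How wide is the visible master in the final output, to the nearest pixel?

3142 px

At 4016×2259 the master is height-limited, so width = 2259 × 5/4 ≈ 2823.75 px.
Scaling 4016 → 4469 is ×1.1128, so the width becomes 2823.75 × 1.1128 ≈ 3142.27 px.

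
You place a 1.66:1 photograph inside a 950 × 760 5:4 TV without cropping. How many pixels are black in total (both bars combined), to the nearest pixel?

Since 1.660 > 1.250, the photograph is width-limited.
The photograph is 950 / 1.660 ≈ 572.2892 px tall.
Leftover height: 760 − 572.2892 = 187.7108 px.
Bar area = 187.7108 × 950 ≈ 178325 px.

178325 pixels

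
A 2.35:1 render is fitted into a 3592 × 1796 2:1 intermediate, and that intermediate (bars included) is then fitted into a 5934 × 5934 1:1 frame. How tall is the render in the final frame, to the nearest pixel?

2525 px

2.35:1 in 3592×1796: fills the width, so the render is 3592.00 × 1528.51.
2:1 in 5934×5934: fills the width, so the intermediate becomes 5934.00 × 2967.00 — a scale of ×1.6520.
So the render's height is 1528.51 × 1.6520 ≈ 2525.11.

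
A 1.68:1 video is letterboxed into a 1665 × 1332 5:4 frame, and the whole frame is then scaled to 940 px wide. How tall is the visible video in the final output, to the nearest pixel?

560 px

In the 1665×1332 frame the video fills the width: height = 1665 / 1.680 ≈ 991.07 px.
Resizing to 940 px wide multiplies everything by 0.5646: 991.07 → 559.52 px.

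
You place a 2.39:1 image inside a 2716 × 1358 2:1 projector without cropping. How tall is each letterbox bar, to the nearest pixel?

111 px

2.39:1 is wider than 2:1, so it spans the full width.
The image is 2716 / 2.390 ≈ 1136.40 px tall.
Leftover height: 1358 − 1136.40 = 221.60 px → 110.80 each side.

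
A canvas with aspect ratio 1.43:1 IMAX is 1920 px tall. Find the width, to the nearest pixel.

2746 px

1920 × 1.430 = 2745.60.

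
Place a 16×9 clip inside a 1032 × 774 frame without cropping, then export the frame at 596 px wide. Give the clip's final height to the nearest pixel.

In the 1032×774 frame the clip fills the width: height = 1032 × 9/16 ≈ 580.50 px.
Resizing to 596 px wide multiplies everything by 0.5775: 580.50 → 335.25 px.

335 px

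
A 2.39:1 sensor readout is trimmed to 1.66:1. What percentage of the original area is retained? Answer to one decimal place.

The height stays; only width is cut (since 1.66:1 is narrower than 2.39:1).
(1.660)/(2.390) ≈ 0.695 of the area survives.

69.5%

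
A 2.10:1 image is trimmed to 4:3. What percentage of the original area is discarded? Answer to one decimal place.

4:3 is narrower than 2.10:1, so the crop keeps the full height and trims the width.
Fraction kept = (1.333)/(2.100) ≈ 63.49%, so 36.51% is lost.

36.5%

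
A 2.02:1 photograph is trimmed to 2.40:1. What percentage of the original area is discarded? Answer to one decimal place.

2.40:1 is wider than 2.02:1, so the crop keeps the full width and trims the height.
Area ratio = (2.020)/(2.400) = 84.17%; the remaining 15.83% is cropped out.

15.8%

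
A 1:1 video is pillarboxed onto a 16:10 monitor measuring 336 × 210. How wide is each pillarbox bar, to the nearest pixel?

63 px

Since 1.000 < 1.600, the video is height-limited.
Content width = 210 × 1/1 ≈ 210.00 px.
Leftover width: 336 − 210.00 = 126.00 px → 63.00 each side.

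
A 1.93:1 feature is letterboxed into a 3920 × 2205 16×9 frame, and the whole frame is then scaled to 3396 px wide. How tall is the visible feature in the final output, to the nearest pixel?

Fitted into 3920×2205, the feature spans the width; its height is 3920 / 1.930 ≈ 2031.09 px.
The frame scales by 3396/3920 = 0.8663; 2031.09 × 0.8663 ≈ 1759.59 px.

1760 px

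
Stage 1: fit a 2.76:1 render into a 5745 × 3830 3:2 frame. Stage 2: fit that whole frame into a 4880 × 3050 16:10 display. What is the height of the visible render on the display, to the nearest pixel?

1658 px

First fit — 2.76:1 into 5745×3830 spans the width: 5745.00 × 2081.52.
Second fit — the 3:2 canvas into 4880×3050 spans the height: 4575.00 × 3050.00 (×0.7963 from 5745×3830).
The render scales with it: height 2081.52 × 0.7963 ≈ 1657.61.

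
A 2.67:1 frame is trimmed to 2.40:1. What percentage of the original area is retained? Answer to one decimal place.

Going from 2.67:1 to 2.40:1 means cutting width while keeping height.
Area ratio = (2.400)/(2.670) = 89.89% retained.

89.9%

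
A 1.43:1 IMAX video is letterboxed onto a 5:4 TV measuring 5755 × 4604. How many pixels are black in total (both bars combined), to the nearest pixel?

3335163 pixels

1.43:1 IMAX (1.430) > 5:4 (1.250), so the video fills the width.
The video is 5755 / 1.430 ≈ 4024.4755 px tall.
4604 − 4024.4755 = 579.5245 px of bars.
Bar area = 579.5245 × 5755 ≈ 3335163 px.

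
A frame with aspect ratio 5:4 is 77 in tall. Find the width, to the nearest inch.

At 5:4, 77·5/4 ≈ 96.25.

96 in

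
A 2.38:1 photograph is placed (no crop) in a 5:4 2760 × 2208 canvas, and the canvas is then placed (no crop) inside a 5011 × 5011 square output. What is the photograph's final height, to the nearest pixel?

First fit — 2.38:1 into 2760×2208 spans the width: 2760.00 × 1159.66.
Second fit — the 5:4 canvas into 5011×5011 spans the width: 5011.00 × 4008.80 (×1.8156 from 2760×2208).
So the photograph's height is 1159.66 × 1.8156 ≈ 2105.46.

2105 px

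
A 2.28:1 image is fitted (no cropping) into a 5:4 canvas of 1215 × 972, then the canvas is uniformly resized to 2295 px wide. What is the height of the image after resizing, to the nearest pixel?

At 1215×972 the image is width-limited, so height = 1215 / 2.280 ≈ 532.89 px.
The frame scales by 2295/1215 = 1.8889; 532.89 × 1.8889 ≈ 1006.58 px.

1007 px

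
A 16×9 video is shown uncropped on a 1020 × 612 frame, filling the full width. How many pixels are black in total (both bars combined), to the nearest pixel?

39015 pixels

That makes the image 573.7500 px tall (1020 × 9/16).
Leftover height: 612 − 573.7500 = 38.2500 px.
That's 38.2500 × 1020 ≈ 39015 black pixels.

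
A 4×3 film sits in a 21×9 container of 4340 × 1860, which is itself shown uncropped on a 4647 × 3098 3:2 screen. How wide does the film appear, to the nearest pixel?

First fit — 4×3 into 4340×1860 spans the height: 2480.00 × 1860.00.
The 21×9 canvas is width-limited in 4647×3098, giving 4647.00 × 1991.57; scale factor 1.0707.
Applying the same ×1.0707: 2480.00 → 2655.43.

2655 px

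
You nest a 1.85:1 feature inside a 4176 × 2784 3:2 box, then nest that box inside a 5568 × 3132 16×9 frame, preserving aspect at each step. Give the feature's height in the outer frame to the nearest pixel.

Inside the 4176×2784 canvas the feature is width-limited at 4176.00 × 2257.30.
Second fit — the 3:2 canvas into 5568×3132 spans the height: 4698.00 × 3132.00 (×1.1250 from 4176×2784).
The feature scales with it: height 2257.30 × 1.1250 ≈ 2539.46.

2539 px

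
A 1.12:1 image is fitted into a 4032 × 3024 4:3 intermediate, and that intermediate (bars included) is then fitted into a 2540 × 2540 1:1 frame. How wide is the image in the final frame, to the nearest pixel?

First fit — 1.12:1 into 4032×3024 spans the height: 3386.88 × 3024.00.
Second fit — the 4:3 canvas into 2540×2540 spans the width: 2540.00 × 1905.00 (×0.6300 from 4032×3024).
The image scales with it: width 3386.88 × 0.6300 ≈ 2133.60.

2134 px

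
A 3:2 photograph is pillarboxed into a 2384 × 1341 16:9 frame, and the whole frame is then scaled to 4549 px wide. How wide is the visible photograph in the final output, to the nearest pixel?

3838 px

In the 2384×1341 frame the photograph fills the height: width = 1341 × 3/2 ≈ 2011.50 px.
Resizing to 4549 px wide multiplies everything by 1.9081: 2011.50 → 3838.22 px.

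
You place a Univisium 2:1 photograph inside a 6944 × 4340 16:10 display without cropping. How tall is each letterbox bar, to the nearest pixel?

Univisium 2:1 is wider than 16:10, so it spans the full width.
The photograph is 6944 × 1/2 ≈ 3472.00 px tall.
Leftover height: 4340 − 3472.00 = 868.00 px → 434.00 each side.

434 px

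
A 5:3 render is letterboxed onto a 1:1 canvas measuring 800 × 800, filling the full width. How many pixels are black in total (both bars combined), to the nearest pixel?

The render is 800 × 3/5 ≈ 480.0000 px tall.
Leftover height: 800 − 480.0000 = 320.0000 px.
Across the 800-px span: 320.0000 × 800 ≈ 256000 px.

256000 pixels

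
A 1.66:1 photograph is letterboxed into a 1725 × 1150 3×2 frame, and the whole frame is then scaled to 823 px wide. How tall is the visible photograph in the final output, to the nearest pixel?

Fitted into 1725×1150, the photograph spans the width; its height is 1725 / 1.660 ≈ 1039.16 px.
Scaling 1725 → 823 is ×0.4771, so the height becomes 1039.16 × 0.4771 ≈ 495.78 px.

496 px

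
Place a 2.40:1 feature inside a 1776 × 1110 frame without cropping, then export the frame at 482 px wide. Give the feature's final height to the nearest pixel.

Fitted into 1776×1110, the feature spans the width; its height is 1776 / 2.400 ≈ 740.00 px.
Resizing to 482 px wide multiplies everything by 0.2714: 740.00 → 200.83 px.

201 px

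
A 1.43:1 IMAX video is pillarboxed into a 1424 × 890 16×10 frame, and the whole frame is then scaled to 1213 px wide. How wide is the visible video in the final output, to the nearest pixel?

1084 px

At 1424×890 the video is height-limited, so width = 890 × 1.430 ≈ 1272.70 px.
Resizing to 1213 px wide multiplies everything by 0.8518: 1272.70 → 1084.12 px.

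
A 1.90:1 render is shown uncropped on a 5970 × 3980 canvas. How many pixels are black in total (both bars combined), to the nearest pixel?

1.90:1 is wider than 3×2, so it spans the full width.
That makes the image 3142.1053 px tall (5970 / 1.900).
Leftover height: 3980 − 3142.1053 = 837.8947 px.
Across the 5970-px span: 837.8947 × 5970 ≈ 5002232 px.

5002232 pixels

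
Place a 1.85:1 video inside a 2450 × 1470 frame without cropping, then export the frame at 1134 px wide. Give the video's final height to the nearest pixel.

613 px

At 2450×1470 the video is width-limited, so height = 2450 / 1.850 ≈ 1324.32 px.
Resizing to 1134 px wide multiplies everything by 0.4629: 1324.32 → 612.97 px.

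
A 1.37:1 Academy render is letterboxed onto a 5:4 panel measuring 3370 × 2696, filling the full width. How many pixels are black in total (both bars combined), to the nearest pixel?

795812 pixels

The render is 3370 / 1.370 ≈ 2459.8540 px tall.
Black = 2696 − 2459.8540 = 236.1460 px.
Bar area = 236.1460 × 3370 ≈ 795812 px.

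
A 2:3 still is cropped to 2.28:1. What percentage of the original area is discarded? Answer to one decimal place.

2.28:1 is wider than 2:3, so the crop keeps the full width and trims the height.
Area ratio = (0.667)/(2.280) = 29.24%; the remaining 70.76% is cropped out.

70.8%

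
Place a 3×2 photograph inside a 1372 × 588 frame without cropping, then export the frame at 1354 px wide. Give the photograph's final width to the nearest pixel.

870 px

At 1372×588 the photograph is height-limited, so width = 588 × 3/2 ≈ 882.00 px.
The frame scales by 1354/1372 = 0.9869; 882.00 × 0.9869 ≈ 870.43 px.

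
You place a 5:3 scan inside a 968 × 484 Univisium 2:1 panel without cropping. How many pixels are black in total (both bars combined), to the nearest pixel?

5:3 (1.667) < Univisium 2:1 (2.000), so the scan fills the height.
Content width = 484 × 5/3 ≈ 806.6667 px.
968 − 806.6667 = 161.3333 px of bars.
Across the 484-px span: 161.3333 × 484 ≈ 78085 px.

78085 pixels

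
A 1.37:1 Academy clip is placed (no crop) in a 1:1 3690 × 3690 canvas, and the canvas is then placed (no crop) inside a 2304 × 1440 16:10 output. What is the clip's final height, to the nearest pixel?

1051 px

First fit — 1.37:1 Academy into 3690×3690 spans the width: 3690.00 × 2693.43.
1:1 in 2304×1440: fills the height, so the intermediate becomes 1440.00 × 1440.00 — a scale of ×0.3902.
Applying the same ×0.3902: 2693.43 → 1051.09.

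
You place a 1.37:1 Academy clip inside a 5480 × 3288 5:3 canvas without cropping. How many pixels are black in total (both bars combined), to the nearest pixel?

1.37:1 Academy is narrower than 5:3, so it spans the full height.
That makes the image 4504.5600 px wide (3288 × 1.370).
Black = 5480 − 4504.5600 = 975.4400 px.
Bar area = 975.4400 × 3288 ≈ 3207247 px.

3207247 pixels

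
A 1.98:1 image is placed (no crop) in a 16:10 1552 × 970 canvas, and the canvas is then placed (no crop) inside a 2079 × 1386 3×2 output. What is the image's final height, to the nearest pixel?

Inside the 1552×970 canvas the image is width-limited at 1552.00 × 783.84.
Second fit — the 16:10 canvas into 2079×1386 spans the width: 2079.00 × 1299.38 (×1.3396 from 1552×970).
So the image's height is 783.84 × 1.3396 ≈ 1050.00.

1050 px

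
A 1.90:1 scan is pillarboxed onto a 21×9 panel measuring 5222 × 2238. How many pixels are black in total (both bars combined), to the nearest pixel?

Since 1.900 < 2.333, the scan is height-limited.
Content width = 2238 × 1.900 ≈ 4252.2000 px.
Leftover width: 5222 − 4252.2000 = 969.8000 px.
Across the 2238-px span: 969.8000 × 2238 ≈ 2170412 px.

2170412 pixels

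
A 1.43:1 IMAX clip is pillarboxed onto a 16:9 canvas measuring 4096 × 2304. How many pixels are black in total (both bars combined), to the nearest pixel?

1.43:1 IMAX (1.430) < 16:9 (1.778), so the clip fills the height.
That makes the image 3294.7200 px wide (2304 × 1.430).
Black = 4096 − 3294.7200 = 801.2800 px.
Bar area = 801.2800 × 2304 ≈ 1846149 px.

1846149 pixels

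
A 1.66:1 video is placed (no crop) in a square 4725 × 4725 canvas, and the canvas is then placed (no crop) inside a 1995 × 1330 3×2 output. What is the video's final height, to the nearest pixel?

First fit — 1.66:1 into 4725×4725 spans the width: 4725.00 × 2846.39.
square in 1995×1330: fills the height, so the intermediate becomes 1330.00 × 1330.00 — a scale of ×0.2815.
So the video's height is 2846.39 × 0.2815 ≈ 801.20.

801 px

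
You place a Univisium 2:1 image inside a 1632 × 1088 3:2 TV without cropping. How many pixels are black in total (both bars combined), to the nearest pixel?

443904 pixels

Univisium 2:1 is wider than 3:2, so it spans the full width.
The image is 1632 × 1/2 ≈ 816.0000 px tall.
Black = 1088 − 816.0000 = 272.0000 px.
That's 272.0000 × 1632 ≈ 443904 black pixels.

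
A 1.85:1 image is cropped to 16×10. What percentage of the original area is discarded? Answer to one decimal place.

The height stays; only width is cut (since 16×10 is narrower than 1.85:1).
(1.600)/(1.850) ≈ 0.865 of the area survives, leaving 13.51% discarded.

13.5%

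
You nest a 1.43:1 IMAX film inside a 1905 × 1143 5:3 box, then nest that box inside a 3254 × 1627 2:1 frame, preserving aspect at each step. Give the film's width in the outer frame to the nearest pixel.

2327 px

Inside the 1905×1143 canvas the film is height-limited at 1634.49 × 1143.00.
5:3 in 3254×1627: fills the height, so the intermediate becomes 2711.67 × 1627.00 — a scale of ×1.4234.
So the film's width is 1634.49 × 1.4234 ≈ 2326.61.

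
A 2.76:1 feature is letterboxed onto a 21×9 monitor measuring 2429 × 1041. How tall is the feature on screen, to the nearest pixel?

880 px

2.76:1 is wider than 21×9, so it spans the full width.
The feature is 2429 / 2.760 ≈ 880.07 px tall.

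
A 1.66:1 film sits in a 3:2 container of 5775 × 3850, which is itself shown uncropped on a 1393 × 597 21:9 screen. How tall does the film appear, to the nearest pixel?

1.66:1 in 5775×3850: fills the width, so the film is 5775.00 × 3478.92.
The 3:2 canvas is height-limited in 1393×597, giving 895.50 × 597.00; scale factor 0.1551.
So the film's height is 3478.92 × 0.1551 ≈ 539.46.

539 px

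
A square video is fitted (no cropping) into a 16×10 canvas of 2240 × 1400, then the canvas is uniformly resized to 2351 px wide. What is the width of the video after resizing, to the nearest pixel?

1469 px

At 2240×1400 the video is height-limited, so width = 1400 × 1/1 ≈ 1400.00 px.
Resizing to 2351 px wide multiplies everything by 1.0496: 1400.00 → 1469.38 px.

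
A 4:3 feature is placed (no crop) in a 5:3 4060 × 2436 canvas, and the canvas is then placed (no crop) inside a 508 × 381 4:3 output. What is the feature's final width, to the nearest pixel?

406 px

Inside the 4060×2436 canvas the feature is height-limited at 3248.00 × 2436.00.
The 5:3 canvas is width-limited in 508×381, giving 508.00 × 304.80; scale factor 0.1251.
The feature scales with it: width 3248.00 × 0.1251 ≈ 406.40.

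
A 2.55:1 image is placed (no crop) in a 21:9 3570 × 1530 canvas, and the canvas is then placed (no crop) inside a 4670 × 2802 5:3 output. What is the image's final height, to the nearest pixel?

Inside the 3570×1530 canvas the image is width-limited at 3570.00 × 1400.00.
21:9 in 4670×2802: fills the width, so the intermediate becomes 4670.00 × 2001.43 — a scale of ×1.3081.
Applying the same ×1.3081: 1400.00 → 1831.37.

1831 px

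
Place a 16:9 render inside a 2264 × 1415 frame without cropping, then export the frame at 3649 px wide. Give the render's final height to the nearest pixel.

2053 px

At 2264×1415 the render is width-limited, so height = 2264 × 9/16 ≈ 1273.50 px.
Resizing to 3649 px wide multiplies everything by 1.6117: 1273.50 → 2052.56 px.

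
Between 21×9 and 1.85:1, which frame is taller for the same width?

1.85:1

21×9 = 2.333 and 1.85; 2.333 > 1.85. The smaller width-to-height ratio is the taller frame.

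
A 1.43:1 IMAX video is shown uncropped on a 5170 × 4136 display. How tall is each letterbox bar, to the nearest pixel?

260 px

1.43:1 IMAX (1.430) > 5:4 (1.250), so the video fills the width.
Content height = 5170 / 1.430 ≈ 3615.38 px.
Leftover height: 4136 − 3615.38 = 520.62 px → 260.31 each side.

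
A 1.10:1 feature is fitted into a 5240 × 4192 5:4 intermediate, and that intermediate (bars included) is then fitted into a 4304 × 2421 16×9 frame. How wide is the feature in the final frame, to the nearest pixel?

Inside the 5240×4192 canvas the feature is height-limited at 4611.20 × 4192.00.
Second fit — the 5:4 canvas into 4304×2421 spans the height: 3026.25 × 2421.00 (×0.5775 from 5240×4192).
The feature scales with it: width 4611.20 × 0.5775 ≈ 2663.10.

2663 px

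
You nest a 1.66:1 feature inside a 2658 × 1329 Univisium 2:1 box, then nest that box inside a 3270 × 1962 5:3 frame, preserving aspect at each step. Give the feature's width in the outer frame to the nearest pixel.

2714 px

Inside the 2658×1329 canvas the feature is height-limited at 2206.14 × 1329.00.
Second fit — the Univisium 2:1 canvas into 3270×1962 spans the width: 3270.00 × 1635.00 (×1.2302 from 2658×1329).
So the feature's width is 2206.14 × 1.2302 ≈ 2714.10.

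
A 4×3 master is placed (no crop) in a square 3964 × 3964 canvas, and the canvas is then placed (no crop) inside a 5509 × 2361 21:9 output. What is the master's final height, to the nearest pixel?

1771 px

4×3 in 3964×3964: fills the width, so the master is 3964.00 × 2973.00.
Second fit — the square canvas into 5509×2361 spans the height: 2361.00 × 2361.00 (×0.5956 from 3964×3964).
The master scales with it: height 2973.00 × 0.5956 ≈ 1770.75.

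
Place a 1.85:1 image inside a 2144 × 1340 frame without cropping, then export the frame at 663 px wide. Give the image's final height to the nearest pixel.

358 px

In the 2144×1340 frame the image fills the width: height = 2144 / 1.850 ≈ 1158.92 px.
Scaling 2144 → 663 is ×0.3092, so the height becomes 1158.92 × 0.3092 ≈ 358.38 px.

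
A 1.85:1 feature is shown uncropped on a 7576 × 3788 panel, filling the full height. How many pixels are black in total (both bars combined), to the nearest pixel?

2152342 pixels

Content width = 3788 × 1.850 ≈ 7007.8000 px.
Leftover width: 7576 − 7007.8000 = 568.2000 px.
That's 568.2000 × 3788 ≈ 2152342 black pixels.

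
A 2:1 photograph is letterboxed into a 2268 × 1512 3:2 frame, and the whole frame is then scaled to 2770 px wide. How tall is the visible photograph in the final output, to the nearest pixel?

Fitted into 2268×1512, the photograph spans the width; its height is 2268 × 1/2 ≈ 1134.00 px.
Resizing to 2770 px wide multiplies everything by 1.2213: 1134.00 → 1385.00 px.

1385 px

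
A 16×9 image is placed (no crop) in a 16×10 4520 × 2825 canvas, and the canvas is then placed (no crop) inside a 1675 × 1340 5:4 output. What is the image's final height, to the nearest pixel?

First fit — 16×9 into 4520×2825 spans the width: 4520.00 × 2542.50.
16×10 in 1675×1340: fills the width, so the intermediate becomes 1675.00 × 1046.88 — a scale of ×0.3706.
So the image's height is 2542.50 × 0.3706 ≈ 942.19.

942 px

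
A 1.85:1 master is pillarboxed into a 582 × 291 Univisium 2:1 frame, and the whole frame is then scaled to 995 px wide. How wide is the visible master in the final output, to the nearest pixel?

Fitted into 582×291, the master spans the height; its width is 291 × 1.850 ≈ 538.35 px.
Scaling 582 → 995 is ×1.7096, so the width becomes 538.35 × 1.7096 ≈ 920.38 px.

920 px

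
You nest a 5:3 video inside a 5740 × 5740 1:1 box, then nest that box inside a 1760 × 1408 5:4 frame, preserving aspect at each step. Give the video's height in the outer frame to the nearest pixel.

5:3 in 5740×5740: fills the width, so the video is 5740.00 × 3444.00.
The 1:1 canvas is height-limited in 1760×1408, giving 1408.00 × 1408.00; scale factor 0.2453.
So the video's height is 3444.00 × 0.2453 ≈ 844.80.

845 px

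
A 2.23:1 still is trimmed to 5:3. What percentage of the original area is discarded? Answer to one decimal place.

The height stays; only width is cut (since 5:3 is narrower than 2.23:1).
Area ratio = (1.667)/(2.230) = 74.74%; the remaining 25.26% is cropped out.

25.3%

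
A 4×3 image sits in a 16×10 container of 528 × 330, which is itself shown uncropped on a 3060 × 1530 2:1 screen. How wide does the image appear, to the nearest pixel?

Inside the 528×330 canvas the image is height-limited at 440.00 × 330.00.
The 16×10 canvas is height-limited in 3060×1530, giving 2448.00 × 1530.00; scale factor 4.6364.
The image scales with it: width 440.00 × 4.6364 ≈ 2040.00.

2040 px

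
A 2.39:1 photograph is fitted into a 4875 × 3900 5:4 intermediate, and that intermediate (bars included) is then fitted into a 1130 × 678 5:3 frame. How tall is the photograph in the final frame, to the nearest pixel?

355 px

First fit — 2.39:1 into 4875×3900 spans the width: 4875.00 × 2039.75.
Second fit — the 5:4 canvas into 1130×678 spans the height: 847.50 × 678.00 (×0.1738 from 4875×3900).
The photograph scales with it: height 2039.75 × 0.1738 ≈ 354.60.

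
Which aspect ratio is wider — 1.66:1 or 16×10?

1.66 and 16×10 = 1.6; 1.66 > 1.6.

1.66:1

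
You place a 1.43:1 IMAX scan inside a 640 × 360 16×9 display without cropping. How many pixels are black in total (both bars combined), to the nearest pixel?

45072 pixels

1.43:1 IMAX (1.430) < 16×9 (1.778), so the scan fills the height.
The scan is 360 × 1.430 ≈ 514.8000 px wide.
Black = 640 − 514.8000 = 125.2000 px.
Bar area = 125.2000 × 360 ≈ 45072 px.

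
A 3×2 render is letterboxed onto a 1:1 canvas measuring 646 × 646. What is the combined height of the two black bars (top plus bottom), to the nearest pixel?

215 px

Since 1.500 > 1.000, the render is width-limited.
The render is 646 × 2/3 ≈ 430.67 px tall.
Black = 646 − 430.67 = 215.33 px.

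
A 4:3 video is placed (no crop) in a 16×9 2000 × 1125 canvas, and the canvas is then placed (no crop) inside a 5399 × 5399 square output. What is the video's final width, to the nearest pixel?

4049 px

First fit — 4:3 into 2000×1125 spans the height: 1500.00 × 1125.00.
Second fit — the 16×9 canvas into 5399×5399 spans the width: 5399.00 × 3036.94 (×2.6995 from 2000×1125).
The video scales with it: width 1500.00 × 2.6995 ≈ 4049.25.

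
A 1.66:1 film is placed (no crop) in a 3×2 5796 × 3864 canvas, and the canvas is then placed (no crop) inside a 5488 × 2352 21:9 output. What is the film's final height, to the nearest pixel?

1.66:1 in 5796×3864: fills the width, so the film is 5796.00 × 3491.57.
3×2 in 5488×2352: fills the height, so the intermediate becomes 3528.00 × 2352.00 — a scale of ×0.6087.
Applying the same ×0.6087: 3491.57 → 2125.30.

2125 px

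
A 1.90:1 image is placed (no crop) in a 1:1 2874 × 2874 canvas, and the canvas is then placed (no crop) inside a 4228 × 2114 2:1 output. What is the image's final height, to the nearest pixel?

First fit — 1.90:1 into 2874×2874 spans the width: 2874.00 × 1512.63.
The 1:1 canvas is height-limited in 4228×2114, giving 2114.00 × 2114.00; scale factor 0.7356.
So the image's height is 1512.63 × 0.7356 ≈ 1112.63.

1113 px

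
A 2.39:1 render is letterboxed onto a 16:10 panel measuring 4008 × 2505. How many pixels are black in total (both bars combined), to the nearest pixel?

3318674 pixels

2.39:1 is wider than 16:10, so it spans the full width.
The render is 4008 / 2.390 ≈ 1676.9874 px tall.
Black = 2505 − 1676.9874 = 828.0126 px.
Bar area = 828.0126 × 4008 ≈ 3318674 px.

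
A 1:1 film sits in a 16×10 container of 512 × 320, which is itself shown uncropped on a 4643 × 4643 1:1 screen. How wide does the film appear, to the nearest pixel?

Inside the 512×320 canvas the film is height-limited at 320.00 × 320.00.
The 16×10 canvas is width-limited in 4643×4643, giving 4643.00 × 2901.88; scale factor 9.0684.
Applying the same ×9.0684: 320.00 → 2901.88.

2902 px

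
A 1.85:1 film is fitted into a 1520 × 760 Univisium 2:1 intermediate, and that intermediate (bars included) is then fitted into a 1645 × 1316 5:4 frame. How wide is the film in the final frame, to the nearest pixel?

1.85:1 in 1520×760: fills the height, so the film is 1406.00 × 760.00.
Univisium 2:1 in 1645×1316: fills the width, so the intermediate becomes 1645.00 × 822.50 — a scale of ×1.0822.
Applying the same ×1.0822: 1406.00 → 1521.62.

1522 px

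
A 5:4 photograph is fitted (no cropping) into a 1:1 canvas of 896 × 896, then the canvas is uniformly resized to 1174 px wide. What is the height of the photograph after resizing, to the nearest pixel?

In the 896×896 frame the photograph fills the width: height = 896 × 4/5 ≈ 716.80 px.
Scaling 896 → 1174 is ×1.3103, so the height becomes 716.80 × 1.3103 ≈ 939.20 px.

939 px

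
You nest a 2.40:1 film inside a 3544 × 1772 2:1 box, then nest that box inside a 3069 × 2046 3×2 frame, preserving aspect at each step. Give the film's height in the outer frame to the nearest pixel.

1279 px

2.40:1 in 3544×1772: fills the width, so the film is 3544.00 × 1476.67.
The 2:1 canvas is width-limited in 3069×2046, giving 3069.00 × 1534.50; scale factor 0.8660.
Applying the same ×0.8660: 1476.67 → 1278.75.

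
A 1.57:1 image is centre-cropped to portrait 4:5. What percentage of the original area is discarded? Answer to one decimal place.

The height stays; only width is cut (since portrait 4:5 is narrower than 1.57:1).
(0.800)/(1.570) ≈ 0.510 of the area survives, leaving 49.04% discarded.

49.0%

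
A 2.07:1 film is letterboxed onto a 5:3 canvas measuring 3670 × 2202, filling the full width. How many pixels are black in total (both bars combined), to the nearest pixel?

1574625 pixels

That makes the image 1772.9469 px tall (3670 / 2.070).
Leftover height: 2202 − 1772.9469 = 429.0531 px.
That's 429.0531 × 3670 ≈ 1574625 black pixels.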